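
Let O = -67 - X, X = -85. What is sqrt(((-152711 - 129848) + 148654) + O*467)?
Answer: I*sqrt(125499) ≈ 354.26*I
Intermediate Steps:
O = 18 (O = -67 - 1*(-85) = -67 + 85 = 18)
sqrt(((-152711 - 129848) + 148654) + O*467) = sqrt(((-152711 - 129848) + 148654) + 18*467) = sqrt((-282559 + 148654) + 8406) = sqrt(-133905 + 8406) = sqrt(-125499) = I*sqrt(125499)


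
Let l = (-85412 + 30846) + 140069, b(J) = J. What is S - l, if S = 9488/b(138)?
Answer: -5894963/69 ≈ -85434.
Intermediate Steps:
S = 4744/69 (S = 9488/138 = 9488*(1/138) = 4744/69 ≈ 68.754)
l = 85503 (l = -54566 + 140069 = 85503)
S - l = 4744/69 - 1*85503 = 4744/69 - 85503 = -5894963/69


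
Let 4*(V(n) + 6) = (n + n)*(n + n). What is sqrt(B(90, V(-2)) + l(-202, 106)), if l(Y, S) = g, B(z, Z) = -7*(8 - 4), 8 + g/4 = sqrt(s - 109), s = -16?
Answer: 2*sqrt(-15 + 5*I*sqrt(5)) ≈ 2.7233 + 8.2108*I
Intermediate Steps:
V(n) = -6 + n**2 (V(n) = -6 + ((n + n)*(n + n))/4 = -6 + ((2*n)*(2*n))/4 = -6 + (4*n**2)/4 = -6 + n**2)
g = -32 + 20*I*sqrt(5) (g = -32 + 4*sqrt(-16 - 109) = -32 + 4*sqrt(-125) = -32 + 4*(5*I*sqrt(5)) = -32 + 20*I*sqrt(5) ≈ -32.0 + 44.721*I)
B(z, Z) = -28 (B(z, Z) = -7*4 = -28)
l(Y, S) = -32 + 20*I*sqrt(5)
sqrt(B(90, V(-2)) + l(-202, 106)) = sqrt(-28 + (-32 + 20*I*sqrt(5))) = sqrt(-60 + 20*I*sqrt(5))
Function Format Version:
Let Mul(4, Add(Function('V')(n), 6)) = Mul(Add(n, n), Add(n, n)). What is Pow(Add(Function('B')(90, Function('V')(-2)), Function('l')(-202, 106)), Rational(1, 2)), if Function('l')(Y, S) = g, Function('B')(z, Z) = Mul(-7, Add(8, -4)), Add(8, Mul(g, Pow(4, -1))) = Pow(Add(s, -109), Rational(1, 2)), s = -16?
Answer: Mul(2, Pow(Add(-15, Mul(5, I, Pow(5, Rational(1, 2)))), Rational(1, 2))) ≈ Add(2.7233, Mul(8.2108, I))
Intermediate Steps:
Function('V')(n) = Add(-6, Pow(n, 2)) (Function('V')(n) = Add(-6, Mul(Rational(1, 4), Mul(Add(n, n), Add(n, n)))) = Add(-6, Mul(Rational(1, 4), Mul(Mul(2, n), Mul(2, n)))) = Add(-6, Mul(Rational(1, 4), Mul(4, Pow(n, 2)))) = Add(-6, Pow(n, 2)))
g = Add(-32, Mul(20, I, Pow(5, Rational(1, 2)))) (g = Add(-32, Mul(4, Pow(Add(-16, -109), Rational(1, 2)))) = Add(-32, Mul(4, Pow(-125, Rational(1, 2)))) = Add(-32, Mul(4, Mul(5, I, Pow(5, Rational(1, 2))))) = Add(-32, Mul(20, I, Pow(5, Rational(1, 2)))) ≈ Add(-32.000, Mul(44.721, I)))
Function('B')(z, Z) = -28 (Function('B')(z, Z) = Mul(-7, 4) = -28)
Function('l')(Y, S) = Add(-32, Mul(20, I, Pow(5, Rational(1, 2))))
Pow(Add(Function('B')(90, Function('V')(-2)), Function('l')(-202, 106)), Rational(1, 2)) = Pow(Add(-28, Add(-32, Mul(20, I, Pow(5, Rational(1, 2))))), Rational(1, 2)) = Pow(Add(-60, Mul(20, I, Pow(5, Rational(1, 2)))), Rational(1, 2))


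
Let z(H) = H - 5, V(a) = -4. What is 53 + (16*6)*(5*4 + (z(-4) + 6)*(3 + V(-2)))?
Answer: 2261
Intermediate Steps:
z(H) = -5 + H
53 + (16*6)*(5*4 + (z(-4) + 6)*(3 + V(-2))) = 53 + (16*6)*(5*4 + ((-5 - 4) + 6)*(3 - 4)) = 53 + 96*(20 + (-9 + 6)*(-1)) = 53 + 96*(20 - 3*(-1)) = 53 + 96*(20 + 3) = 53 + 96*23 = 53 + 2208 = 2261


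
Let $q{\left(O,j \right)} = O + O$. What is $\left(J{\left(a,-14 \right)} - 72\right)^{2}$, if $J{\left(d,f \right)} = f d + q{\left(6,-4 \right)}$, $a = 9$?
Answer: $34596$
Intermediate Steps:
$q{\left(O,j \right)} = 2 O$
$J{\left(d,f \right)} = 12 + d f$ ($J{\left(d,f \right)} = f d + 2 \cdot 6 = d f + 12 = 12 + d f$)
$\left(J{\left(a,-14 \right)} - 72\right)^{2} = \left(\left(12 + 9 \left(-14\right)\right) - 72\right)^{2} = \left(\left(12 - 126\right) - 72\right)^{2} = \left(-114 - 72\right)^{2} = \left(-186\right)^{2} = 34596$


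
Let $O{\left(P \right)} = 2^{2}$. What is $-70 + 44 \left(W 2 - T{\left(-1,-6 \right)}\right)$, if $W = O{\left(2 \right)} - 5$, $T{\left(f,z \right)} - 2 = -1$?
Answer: $-202$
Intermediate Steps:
$T{\left(f,z \right)} = 1$ ($T{\left(f,z \right)} = 2 - 1 = 1$)
$O{\left(P \right)} = 4$
$W = -1$ ($W = 4 - 5 = -1$)
$-70 + 44 \left(W 2 - T{\left(-1,-6 \right)}\right) = -70 + 44 \left(\left(-1\right) 2 - 1\right) = -70 + 44 \left(-2 - 1\right) = -70 + 44 \left(-3\right) = -70 - 132 = -202$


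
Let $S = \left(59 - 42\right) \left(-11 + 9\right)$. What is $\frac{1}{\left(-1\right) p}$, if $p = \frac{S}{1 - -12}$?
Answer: $\frac{13}{34} \approx 0.38235$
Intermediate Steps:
$S = -34$ ($S = 17 \left(-2\right) = -34$)
$p = - \frac{34}{13}$ ($p = \frac{1}{1 - -12} \left(-34\right) = \frac{1}{1 + 12} \left(-34\right) = \frac{1}{13} \left(-34\right) = - \frac{34}{13} \approx -2.6154$)
$\frac{1}{\left(-1\right) p} = \frac{1}{\left(-1\right) \left(- \frac{34}{13}\right)} = \frac{1}{\frac{34}{13}} = \frac{13}{34}$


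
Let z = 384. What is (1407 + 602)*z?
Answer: 771456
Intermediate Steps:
(1407 + 602)*z = (1407 + 602)*384 = 2009*384 = 771456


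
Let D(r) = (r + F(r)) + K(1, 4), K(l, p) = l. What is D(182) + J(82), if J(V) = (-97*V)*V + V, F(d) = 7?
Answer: -651956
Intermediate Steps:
J(V) = V - 97*V² (J(V) = -97*V² + V = V - 97*V²)
D(r) = 8 + r (D(r) = (r + 7) + 1 = (7 + r) + 1 = 8 + r)
D(182) + J(82) = (8 + 182) + 82*(1 - 97*82) = 190 + 82*(1 - 7954) = 190 + 82*(-7953) = 190 - 652146 = -651956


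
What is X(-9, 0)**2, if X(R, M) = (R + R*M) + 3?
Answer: 36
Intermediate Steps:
X(R, M) = 3 + R + M*R (X(R, M) = (R + M*R) + 3 = 3 + R + M*R)
X(-9, 0)**2 = (3 - 9 + 0*(-9))**2 = (3 - 9 + 0)**2 = (-6)**2 = 36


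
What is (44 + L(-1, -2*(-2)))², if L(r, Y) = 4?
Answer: 2304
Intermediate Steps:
(44 + L(-1, -2*(-2)))² = (44 + 4)² = 48² = 2304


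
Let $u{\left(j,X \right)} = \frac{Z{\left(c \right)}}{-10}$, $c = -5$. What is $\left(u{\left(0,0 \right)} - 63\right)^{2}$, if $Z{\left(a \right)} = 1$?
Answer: $\frac{398161}{100} \approx 3981.6$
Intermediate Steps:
$u{\left(j,X \right)} = - \frac{1}{10}$ ($u{\left(j,X \right)} = 1 \frac{1}{-10} = 1 \left(- \frac{1}{10}\right) = - \frac{1}{10}$)
$\left(u{\left(0,0 \right)} - 63\right)^{2} = \left(- \frac{1}{10} - 63\right)^{2} = \left(- \frac{631}{10}\right)^{2} = \frac{398161}{100}$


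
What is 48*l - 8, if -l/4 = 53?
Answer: -10184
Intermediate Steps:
l = -212 (l = -4*53 = -212)
48*l - 8 = 48*(-212) - 8 = -10176 - 8 = -10184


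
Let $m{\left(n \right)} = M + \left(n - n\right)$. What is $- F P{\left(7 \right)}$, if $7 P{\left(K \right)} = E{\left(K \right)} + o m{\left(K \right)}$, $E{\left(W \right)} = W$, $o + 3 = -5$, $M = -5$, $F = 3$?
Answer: $- \frac{141}{7} \approx -20.143$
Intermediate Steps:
$o = -8$ ($o = -3 - 5 = -8$)
$m{\left(n \right)} = -5$ ($m{\left(n \right)} = -5 + \left(n - n\right) = -5 + 0 = -5$)
$P{\left(K \right)} = \frac{40}{7} + \frac{K}{7}$ ($P{\left(K \right)} = \frac{K - -40}{7} = \frac{K + 40}{7} = \frac{40 + K}{7} = \frac{40}{7} + \frac{K}{7}$)
$- F P{\left(7 \right)} = \left(-1\right) 3 \left(\frac{40}{7} + \frac{1}{7} \cdot 7\right) = - 3 \left(\frac{40}{7} + 1\right) = \left(-3\right) \frac{47}{7} = - \frac{141}{7}$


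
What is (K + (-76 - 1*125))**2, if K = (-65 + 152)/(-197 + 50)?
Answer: 97574884/2401 ≈ 40639.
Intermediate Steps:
K = -29/49 (K = 87/(-147) = 87*(-1/147) = -29/49 ≈ -0.59184)
(K + (-76 - 1*125))**2 = (-29/49 + (-76 - 1*125))**2 = (-29/49 + (-76 - 125))**2 = (-29/49 - 201)**2 = (-9878/49)**2 = 97574884/2401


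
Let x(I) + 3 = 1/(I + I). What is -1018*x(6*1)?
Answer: 17815/6 ≈ 2969.2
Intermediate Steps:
x(I) = -3 + 1/(2*I) (x(I) = -3 + 1/(I + I) = -3 + 1/(2*I))
-1018*x(6*1) = -1018*(-3 + 1/(2*((6*1)))) = -1018*(-3 + (½)/6) = -1018*(-3 + (½)*(⅙)) = -1018*(-3 + 1/12) = -1018*(-35/12) = 17815/6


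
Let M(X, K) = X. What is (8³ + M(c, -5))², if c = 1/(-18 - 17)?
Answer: 321090561/1225 ≈ 2.6211e+5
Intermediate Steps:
c = -1/35 (c = 1/(-35) = -1/35 ≈ -0.028571)
(8³ + M(c, -5))² = (8³ - 1/35)² = (512 - 1/35)² = (17919/35)² = 321090561/1225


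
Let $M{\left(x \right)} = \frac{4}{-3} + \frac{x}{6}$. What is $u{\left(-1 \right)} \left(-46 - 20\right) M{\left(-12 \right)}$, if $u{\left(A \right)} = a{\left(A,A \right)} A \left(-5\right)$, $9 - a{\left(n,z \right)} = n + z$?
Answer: $12100$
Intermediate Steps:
$M{\left(x \right)} = - \frac{4}{3} + \frac{x}{6}$ ($M{\left(x \right)} = 4 \left(- \frac{1}{3}\right) + x \frac{1}{6} = - \frac{4}{3} + \frac{x}{6}$)
$a{\left(n,z \right)} = 9 - n - z$ ($a{\left(n,z \right)} = 9 - \left(n + z\right) = 9 - n - z$)
$u{\left(A \right)} = - 5 A \left(9 - 2 A\right)$ ($u{\left(A \right)} = \left(9 - A - A\right) A \left(-5\right) = \left(9 - 2 A\right) A \left(-5\right) = A \left(9 - 2 A\right) \left(-5\right) = - 5 A \left(9 - 2 A\right)$)
$u{\left(-1 \right)} \left(-46 - 20\right) M{\left(-12 \right)} = 5 \left(-1\right) \left(-9 + 2 \left(-1\right)\right) \left(-46 - 20\right) \left(- \frac{4}{3} + \frac{1}{6} \left(-12\right)\right) = 5 \left(-1\right) \left(-9 - 2\right) \left(-66\right) \left(- \frac{4}{3} - 2\right) = 5 \left(-1\right) \left(-11\right) \left(-66\right) \left(- \frac{10}{3}\right) = 55 \left(-66\right) \left(- \frac{10}{3}\right) = \left(-3630\right) \left(- \frac{10}{3}\right) = 12100$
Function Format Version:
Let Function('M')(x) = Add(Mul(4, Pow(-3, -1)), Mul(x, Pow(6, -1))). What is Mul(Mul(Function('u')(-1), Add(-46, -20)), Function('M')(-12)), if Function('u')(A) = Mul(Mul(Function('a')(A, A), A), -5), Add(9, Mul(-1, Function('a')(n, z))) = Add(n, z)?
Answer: 12100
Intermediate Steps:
Function('M')(x) = Add(Rational(-4, 3), Mul(Rational(1, 6), x)) (Function('M')(x) = Add(Mul(4, Rational(-1, 3)), Mul(x, Rational(1, 6))) = Add(Rational(-4, 3), Mul(Rational(1, 6), x)))
Function('a')(n, z) = Add(9, Mul(-1, n), Mul(-1, z)) (Function('a')(n, z) = Add(9, Mul(-1, Add(n, z))) = Add(9, Add(Mul(-1, n), Mul(-1, z))) = Add(9, Mul(-1, n), Mul(-1, z)))
Function('u')(A) = Mul(-5, A, Add(9, Mul(-2, A))) (Function('u')(A) = Mul(Mul(Add(9, Mul(-1, A), Mul(-1, A)), A), -5) = Mul(Mul(Add(9, Mul(-2, A)), A), -5) = Mul(Mul(A, Add(9, Mul(-2, A))), -5) = Mul(-5, A, Add(9, Mul(-2, A))))
Mul(Mul(Function('u')(-1), Add(-46, -20)), Function('M')(-12)) = Mul(Mul(Mul(5, -1, Add(-9, Mul(2, -1))), Add(-46, -20)), Add(Rational(-4, 3), Mul(Rational(1, 6), -12))) = Mul(Mul(Mul(5, -1, Add(-9, -2)), -66), Add(Rational(-4, 3), -2)) = Mul(Mul(Mul(5, -1, -11), -66), Rational(-10, 3)) = Mul(Mul(55, -66), Rational(-10, 3)) = Mul(-3630, Rational(-10, 3)) = 12100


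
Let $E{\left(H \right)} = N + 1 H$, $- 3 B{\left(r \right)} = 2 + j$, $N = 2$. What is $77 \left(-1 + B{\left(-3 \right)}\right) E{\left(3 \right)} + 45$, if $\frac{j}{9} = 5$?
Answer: $- \frac{19115}{3} \approx -6371.7$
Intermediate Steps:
$j = 45$ ($j = 9 \cdot 5 = 45$)
$B{\left(r \right)} = - \frac{47}{3}$ ($B{\left(r \right)} = - \frac{2 + 45}{3} = \left(- \frac{1}{3}\right) 47 = - \frac{47}{3}$)
$E{\left(H \right)} = 2 + H$ ($E{\left(H \right)} = 2 + 1 H = 2 + H$)
$77 \left(-1 + B{\left(-3 \right)}\right) E{\left(3 \right)} + 45 = 77 \left(-1 - \frac{47}{3}\right) \left(2 + 3\right) + 45 = 77 \left(\left(- \frac{50}{3}\right) 5\right) + 45 = 77 \left(- \frac{250}{3}\right) + 45 = - \frac{19250}{3} + 45 = - \frac{19115}{3}$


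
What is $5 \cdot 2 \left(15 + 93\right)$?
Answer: $1080$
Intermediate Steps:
$5 \cdot 2 \left(15 + 93\right) = 10 \cdot 108 = 1080$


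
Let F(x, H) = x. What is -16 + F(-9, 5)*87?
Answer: -799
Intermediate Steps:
-16 + F(-9, 5)*87 = -16 - 9*87 = -16 - 783 = -799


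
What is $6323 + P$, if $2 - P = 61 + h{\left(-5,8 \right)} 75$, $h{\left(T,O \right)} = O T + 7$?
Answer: $8739$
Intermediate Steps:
$h{\left(T,O \right)} = 7 + O T$
$P = 2416$ ($P = 2 - \left(61 + \left(7 + 8 \left(-5\right)\right) 75\right) = 2 - \left(61 + \left(7 - 40\right) 75\right) = 2 - \left(61 - 2475\right) = 2 - -2414 = 2 + 2414 = 2416$)
$6323 + P = 6323 + 2416 = 8739$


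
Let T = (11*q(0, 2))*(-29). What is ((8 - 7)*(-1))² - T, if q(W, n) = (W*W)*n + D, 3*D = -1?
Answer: -316/3 ≈ -105.33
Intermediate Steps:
D = -⅓ (D = (⅓)*(-1) = -⅓ ≈ -0.33333)
q(W, n) = -⅓ + n*W² (q(W, n) = (W*W)*n - ⅓ = W²*n - ⅓ = n*W² - ⅓ = -⅓ + n*W²)
T = 319/3 (T = (11*(-⅓ + 2*0²))*(-29) = (11*(-⅓ + 2*0))*(-29) = (11*(-⅓ + 0))*(-29) = (11*(-⅓))*(-29) = -11/3*(-29) = 319/3 ≈ 106.33)
((8 - 7)*(-1))² - T = ((8 - 7)*(-1))² - 1*319/3 = (1*(-1))² - 319/3 = (-1)² - 319/3 = 1 - 319/3 = -316/3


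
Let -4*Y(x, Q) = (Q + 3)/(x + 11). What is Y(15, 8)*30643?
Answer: -337073/104 ≈ -3241.1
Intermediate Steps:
Y(x, Q) = -(3 + Q)/(4*(11 + x)) (Y(x, Q) = -(Q + 3)/(4*(x + 11)) = -(3 + Q)/(4*(11 + x)))
Y(15, 8)*30643 = ((-3 - 1*8)/(4*(11 + 15)))*30643 = ((¼)*(-3 - 8)/26)*30643 = ((¼)*(1/26)*(-11))*30643 = -11/104*30643 = -337073/104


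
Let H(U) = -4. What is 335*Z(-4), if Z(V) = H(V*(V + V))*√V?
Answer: -2680*I ≈ -2680.0*I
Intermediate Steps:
Z(V) = -4*√V
335*Z(-4) = 335*(-8*I) = -2680*I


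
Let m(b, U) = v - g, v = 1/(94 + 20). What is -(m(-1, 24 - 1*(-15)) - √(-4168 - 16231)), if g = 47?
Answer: 5357/114 + I*√20399 ≈ 46.991 + 142.82*I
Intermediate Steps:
v = 1/114 ≈ 0.0087719
m(b, U) = -5357/114 (m(b, U) = 1/114 - 1*47 = 1/114 - 47 = -5357/114)
-(m(-1, 24 - 1*(-15)) - √(-4168 - 16231)) = -(-5357/114 - √(-4168 - 16231)) = -(-5357/114 - √(-20399)) = -(-5357/114 - I*√20399) = 5357/114 + I*√20399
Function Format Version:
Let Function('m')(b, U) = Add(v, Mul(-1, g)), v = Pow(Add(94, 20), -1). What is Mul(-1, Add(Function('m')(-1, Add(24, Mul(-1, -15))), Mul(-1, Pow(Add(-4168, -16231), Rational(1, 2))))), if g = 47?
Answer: Add(Rational(5357, 114), Mul(I, Pow(20399, Rational(1, 2)))) ≈ Add(46.991, Mul(142.82, I))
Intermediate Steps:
v = Rational(1, 114) (v = Pow(114, -1) = Rational(1, 114) ≈ 0.0087719)
Function('m')(b, U) = Rational(-5357, 114) (Function('m')(b, U) = Add(Rational(1, 114), Mul(-1, 47)) = Add(Rational(1, 114), -47) = Rational(-5357, 114))
Mul(-1, Add(Function('m')(-1, Add(24, Mul(-1, -15))), Mul(-1, Pow(Add(-4168, -16231), Rational(1, 2))))) = Mul(-1, Add(Rational(-5357, 114), Mul(-1, Pow(Add(-4168, -16231), Rational(1, 2))))) = Mul(-1, Add(Rational(-5357, 114), Mul(-1, Pow(-20399, Rational(1, 2))))) = Mul(-1, Add(Rational(-5357, 114), Mul(-1, Mul(I, Pow(20399, Rational(1, 2)))))) = Mul(-1, Add(Rational(-5357, 114), Mul(-1, I, Pow(20399, Rational(1, 2))))) = Add(Rational(5357, 114), Mul(I, Pow(20399, Rational(1, 2))))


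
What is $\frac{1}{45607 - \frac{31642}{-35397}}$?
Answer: $\frac{35397}{1614382621} \approx 2.1926 \cdot 10^{-5}$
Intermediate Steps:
$\frac{1}{45607 - \frac{31642}{-35397}} = \frac{1}{45607 - - \frac{31642}{35397}} = \frac{1}{45607 + \frac{31642}{35397}} = \frac{1}{\frac{1614382621}{35397}} = \frac{35397}{1614382621}$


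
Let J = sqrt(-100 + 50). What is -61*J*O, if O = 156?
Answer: -47580*I*sqrt(2) ≈ -67288.0*I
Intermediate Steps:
J = 5*I*sqrt(2) (J = sqrt(-50) = 5*I*sqrt(2) ≈ 7.0711*I)
-61*J*O = -61*(5*I*sqrt(2))*156 = -305*I*sqrt(2)*156 = -47580*I*sqrt(2)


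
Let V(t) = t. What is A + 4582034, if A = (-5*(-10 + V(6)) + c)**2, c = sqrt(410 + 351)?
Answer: 4583195 + 40*sqrt(761) ≈ 4.5843e+6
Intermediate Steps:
c = sqrt(761) ≈ 27.586
A = (20 + sqrt(761))**2 (A = (-5*(-10 + 6) + sqrt(761))**2 = (-5*(-4) + sqrt(761))**2 = (20 + sqrt(761))**2 ≈ 2264.4)
A + 4582034 = (20 + sqrt(761))**2 + 4582034 = 4582034 + (20 + sqrt(761))**2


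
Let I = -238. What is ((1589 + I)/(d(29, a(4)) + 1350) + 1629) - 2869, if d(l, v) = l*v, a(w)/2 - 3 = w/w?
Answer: -280047/226 ≈ -1239.1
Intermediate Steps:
a(w) = 8 (a(w) = 6 + 2*(w/w) = 6 + 2*1 = 6 + 2 = 8)
((1589 + I)/(d(29, a(4)) + 1350) + 1629) - 2869 = ((1589 - 238)/(29*8 + 1350) + 1629) - 2869 = (1351/(232 + 1350) + 1629) - 2869 = (1351/1582 + 1629) - 2869 = (1351*(1/1582) + 1629) - 2869 = (193/226 + 1629) - 2869 = 368347/226 - 2869 = -280047/226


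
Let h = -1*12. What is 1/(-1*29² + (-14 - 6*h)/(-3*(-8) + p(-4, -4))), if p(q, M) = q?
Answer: -10/8381 ≈ -0.0011932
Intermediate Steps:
h = -12
1/(-1*29² + (-14 - 6*h)/(-3*(-8) + p(-4, -4))) = 1/(-1*29² + (-14 - 6*(-12))/(-3*(-8) - 4)) = 1/(-1*841 + (-14 + 72)/(24 - 4)) = 1/(-841 + 58/20) = 1/(-841 + 58*(1/20)) = 1/(-841 + 29/10) = 1/(-8381/10) = -10/8381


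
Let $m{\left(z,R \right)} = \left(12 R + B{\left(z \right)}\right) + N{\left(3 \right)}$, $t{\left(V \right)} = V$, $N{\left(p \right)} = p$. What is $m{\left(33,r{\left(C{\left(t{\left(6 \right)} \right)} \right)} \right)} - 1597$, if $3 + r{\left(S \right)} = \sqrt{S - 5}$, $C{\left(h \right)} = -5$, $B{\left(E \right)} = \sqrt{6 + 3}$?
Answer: $-1627 + 12 i \sqrt{10} \approx -1627.0 + 37.947 i$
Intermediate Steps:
$B{\left(E \right)} = 3$ ($B{\left(E \right)} = \sqrt{9} = 3$)
$r{\left(S \right)} = -3 + \sqrt{-5 + S}$ ($r{\left(S \right)} = -3 + \sqrt{S - 5} = -3 + \sqrt{-5 + S}$)
$m{\left(z,R \right)} = 6 + 12 R$ ($m{\left(z,R \right)} = \left(12 R + 3\right) + 3 = \left(3 + 12 R\right) + 3 = 6 + 12 R$)
$m{\left(33,r{\left(C{\left(t{\left(6 \right)} \right)} \right)} \right)} - 1597 = \left(6 + 12 \left(-3 + \sqrt{-5 - 5}\right)\right) - 1597 = \left(6 + 12 \left(-3 + \sqrt{-10}\right)\right) - 1597 = \left(6 + 12 \left(-3 + i \sqrt{10}\right)\right) - 1597 = \left(6 - \left(36 - 12 i \sqrt{10}\right)\right) - 1597 = \left(-30 + 12 i \sqrt{10}\right) - 1597 = -1627 + 12 i \sqrt{10}$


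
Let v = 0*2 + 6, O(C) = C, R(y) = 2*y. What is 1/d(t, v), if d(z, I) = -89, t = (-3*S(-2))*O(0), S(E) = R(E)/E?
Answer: -1/89 ≈ -0.011236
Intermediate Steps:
S(E) = 2 (S(E) = (2*E)/E = 2)
t = 0 (t = -3*2*0 = -6*0 = 0)
v = 6 (v = 0 + 6 = 6)
1/d(t, v) = 1/(-89) = -1/89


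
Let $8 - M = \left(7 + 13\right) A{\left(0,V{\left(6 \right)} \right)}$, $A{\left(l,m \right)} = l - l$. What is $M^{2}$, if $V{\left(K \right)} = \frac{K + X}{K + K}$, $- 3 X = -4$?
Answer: $64$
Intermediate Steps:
$X = \frac{4}{3}$ ($X = \left(- \frac{1}{3}\right) \left(-4\right) = \frac{4}{3} \approx 1.3333$)
$V{\left(K \right)} = \frac{\frac{4}{3} + K}{2 K}$ ($V{\left(K \right)} = \frac{K + \frac{4}{3}}{K + K} = \frac{\frac{4}{3} + K}{2 K}$)
$A{\left(l,m \right)} = 0$
$M = 8$ ($M = 8 - \left(7 + 13\right) 0 = 8 - 20 \cdot 0 = 8 - 0 = 8 + 0 = 8$)
$M^{2} = 8^{2} = 64$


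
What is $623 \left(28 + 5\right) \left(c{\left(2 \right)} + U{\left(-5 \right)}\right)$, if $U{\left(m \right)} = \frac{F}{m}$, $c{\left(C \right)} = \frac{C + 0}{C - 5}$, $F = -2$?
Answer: $- \frac{27412}{5} \approx -5482.4$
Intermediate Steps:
$c{\left(C \right)} = \frac{C}{-5 + C}$
$U{\left(m \right)} = - \frac{2}{m}$
$623 \left(28 + 5\right) \left(c{\left(2 \right)} + U{\left(-5 \right)}\right) = 623 \left(28 + 5\right) \left(\frac{2}{-5 + 2} - \frac{2}{-5}\right) = 623 \cdot 33 \left(\frac{2}{-3} - - \frac{2}{5}\right) = 623 \cdot 33 \left(2 \left(- \frac{1}{3}\right) + \frac{2}{5}\right) = 623 \cdot 33 \left(- \frac{2}{3} + \frac{2}{5}\right) = 623 \cdot 33 \left(- \frac{4}{15}\right) = 623 \left(- \frac{44}{5}\right) = - \frac{27412}{5}$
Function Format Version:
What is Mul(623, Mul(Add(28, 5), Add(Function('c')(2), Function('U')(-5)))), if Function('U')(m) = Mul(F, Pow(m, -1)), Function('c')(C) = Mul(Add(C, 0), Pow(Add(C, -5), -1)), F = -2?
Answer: Rational(-27412, 5) ≈ -5482.4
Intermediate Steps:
Function('c')(C) = Mul(C, Pow(Add(-5, C), -1))
Function('U')(m) = Mul(-2, Pow(m, -1))
Mul(623, Mul(Add(28, 5), Add(Function('c')(2), Function('U')(-5)))) = Mul(623, Mul(Add(28, 5), Add(Mul(2, Pow(Add(-5, 2), -1)), Mul(-2, Pow(-5, -1))))) = Mul(623, Mul(33, Add(Mul(2, Pow(-3, -1)), Mul(-2, Rational(-1, 5))))) = Mul(623, Mul(33, Add(Mul(2, Rational(-1, 3)), Rational(2, 5)))) = Mul(623, Mul(33, Add(Rational(-2, 3), Rational(2, 5)))) = Mul(623, Mul(33, Rational(-4, 15))) = Mul(623, Rational(-44, 5)) = Rational(-27412, 5)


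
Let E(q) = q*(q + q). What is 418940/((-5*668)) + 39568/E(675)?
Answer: -9540672947/76089375 ≈ -125.39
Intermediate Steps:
E(q) = 2*q**2 (E(q) = q*(2*q) = 2*q**2)
418940/((-5*668)) + 39568/E(675) = 418940/((-5*668)) + 39568/((2*675**2)) = 418940/(-3340) + 39568/((2*455625)) = 418940*(-1/3340) + 39568/911250 = -20947/167 + 39568*(1/911250) = -20947/167 + 19784/455625 = -9540672947/76089375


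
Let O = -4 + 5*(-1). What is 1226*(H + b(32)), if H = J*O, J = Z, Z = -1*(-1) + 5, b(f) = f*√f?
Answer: -66204 + 156928*√2 ≈ 1.5573e+5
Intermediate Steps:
b(f) = f^(3/2)
Z = 6 (Z = 1 + 5 = 6)
J = 6
O = -9 (O = -4 - 5 = -9)
H = -54 (H = 6*(-9) = -54)
1226*(H + b(32)) = 1226*(-54 + 32^(3/2)) = 1226*(-54 + 128*√2) = -66204 + 156928*√2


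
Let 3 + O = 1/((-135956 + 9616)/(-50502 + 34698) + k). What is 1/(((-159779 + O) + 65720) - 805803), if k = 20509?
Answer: -81062644/72945436139109 ≈ -1.1113e-6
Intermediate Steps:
O = -243183981/81062644 (O = -3 + 1/((-135956 + 9616)/(-50502 + 34698) + 20509) = -3 + 1/(-126340/(-15804) + 20509) = -3 + 1/(-126340*(-1/15804) + 20509) = -3 + 1/(31585/3951 + 20509) = -3 + 1/(81062644/3951) = -3 + 3951/81062644 = -243183981/81062644 ≈ -3.0000)
1/(((-159779 + O) + 65720) - 805803) = 1/(((-159779 - 243183981/81062644) + 65720) - 805803) = 1/((-12952351379657/81062644 + 65720) - 805803) = 1/(-7624914415977/81062644 - 805803) = 1/(-72945436139109/81062644) = -81062644/72945436139109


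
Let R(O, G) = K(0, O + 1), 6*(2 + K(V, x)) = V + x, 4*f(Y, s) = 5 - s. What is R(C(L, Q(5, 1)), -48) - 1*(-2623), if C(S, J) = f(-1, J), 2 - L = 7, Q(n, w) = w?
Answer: 7864/3 ≈ 2621.3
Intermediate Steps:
f(Y, s) = 5/4 - s/4 (f(Y, s) = (5 - s)/4 = 5/4 - s/4)
L = -5 (L = 2 - 1*7 = 2 - 7 = -5)
C(S, J) = 5/4 - J/4
K(V, x) = -2 + V/6 + x/6 (K(V, x) = -2 + (V + x)/6 = -2 + (V/6 + x/6) = -2 + V/6 + x/6)
R(O, G) = -11/6 + O/6 (R(O, G) = -2 + (⅙)*0 + (O + 1)/6 = -2 + 0 + (1 + O)/6 = -2 + 0 + (⅙ + O/6) = -11/6 + O/6)
R(C(L, Q(5, 1)), -48) - 1*(-2623) = (-11/6 + (5/4 - ¼*1)/6) - 1*(-2623) = (-11/6 + (5/4 - ¼)/6) + 2623 = (-11/6 + (⅙)*1) + 2623 = (-11/6 + ⅙) + 2623 = -5/3 + 2623 = 7864/3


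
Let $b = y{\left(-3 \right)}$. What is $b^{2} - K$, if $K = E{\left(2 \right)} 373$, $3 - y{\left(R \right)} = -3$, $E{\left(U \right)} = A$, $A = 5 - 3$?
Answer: $-710$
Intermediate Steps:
$A = 2$ ($A = 5 - 3 = 2$)
$E{\left(U \right)} = 2$
$y{\left(R \right)} = 6$ ($y{\left(R \right)} = 3 - -3 = 3 + 3 = 6$)
$b = 6$
$K = 746$ ($K = 2 \cdot 373 = 746$)
$b^{2} - K = 6^{2} - 746 = 36 - 746 = -710$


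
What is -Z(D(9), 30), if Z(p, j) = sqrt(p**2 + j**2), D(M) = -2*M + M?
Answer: -3*sqrt(109) ≈ -31.321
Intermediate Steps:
D(M) = -M
Z(p, j) = sqrt(j**2 + p**2)
-Z(D(9), 30) = -sqrt(30**2 + (-1*9)**2) = -sqrt(900 + (-9)**2) = -sqrt(900 + 81) = -sqrt(981) = -3*sqrt(109)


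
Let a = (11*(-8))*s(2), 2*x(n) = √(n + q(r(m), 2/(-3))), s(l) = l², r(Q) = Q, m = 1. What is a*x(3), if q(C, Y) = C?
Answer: -352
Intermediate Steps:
x(n) = √(1 + n)/2 (x(n) = √(n + 1)/2 = √(1 + n)/2)
a = -352 (a = (11*(-8))*2² = -88*4 = -352)
a*x(3) = -176*√(1 + 3) = -176*√4 = -176*2 = -352*1 = -352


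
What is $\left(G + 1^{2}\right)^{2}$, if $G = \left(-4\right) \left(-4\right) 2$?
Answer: $1089$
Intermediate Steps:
$G = 32$ ($G = 16 \cdot 2 = 32$)
$\left(G + 1^{2}\right)^{2} = \left(32 + 1^{2}\right)^{2} = \left(32 + 1\right)^{2} = 33^{2} = 1089$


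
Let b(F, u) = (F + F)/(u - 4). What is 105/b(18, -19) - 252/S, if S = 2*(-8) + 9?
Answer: -373/12 ≈ -31.083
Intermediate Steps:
b(F, u) = 2*F/(-4 + u) (b(F, u) = (2*F)/(-4 + u) = 2*F/(-4 + u))
S = -7 (S = -16 + 9 = -7)
105/b(18, -19) - 252/S = 105/((2*18/(-4 - 19))) - 252/(-7) = 105/((2*18/(-23))) - 252*(-1/7) = 105/((2*18*(-1/23))) + 36 = 105/(-36/23) + 36 = 105*(-23/36) + 36 = -805/12 + 36 = -373/12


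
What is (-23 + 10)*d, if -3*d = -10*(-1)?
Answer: 130/3 ≈ 43.333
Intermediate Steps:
d = -10/3 (d = -(-10)*(-1)/3 = -⅓*10 = -10/3 ≈ -3.3333)
(-23 + 10)*d = (-23 + 10)*(-10/3) = -13*(-10/3) = 130/3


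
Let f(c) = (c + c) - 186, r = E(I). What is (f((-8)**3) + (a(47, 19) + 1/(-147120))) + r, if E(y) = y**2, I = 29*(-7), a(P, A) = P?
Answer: 5891567519/147120 ≈ 40046.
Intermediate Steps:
I = -203
r = 41209 (r = (-203)**2 = 41209)
f(c) = -186 + 2*c (f(c) = 2*c - 186 = -186 + 2*c)
(f((-8)**3) + (a(47, 19) + 1/(-147120))) + r = ((-186 + 2*(-8)**3) + (47 + 1/(-147120))) + 41209 = ((-186 + 2*(-512)) + (47 - 1/147120)) + 41209 = ((-186 - 1024) + 6914639/147120) + 41209 = (-1210 + 6914639/147120) + 41209 = -171100561/147120 + 41209 = 5891567519/147120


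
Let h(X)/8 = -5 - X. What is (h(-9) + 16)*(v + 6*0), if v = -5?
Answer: -240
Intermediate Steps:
h(X) = -40 - 8*X (h(X) = 8*(-5 - X) = -40 - 8*X)
(h(-9) + 16)*(v + 6*0) = ((-40 - 8*(-9)) + 16)*(-5 + 6*0) = ((-40 + 72) + 16)*(-5 + 0) = (32 + 16)*(-5) = 48*(-5) = -240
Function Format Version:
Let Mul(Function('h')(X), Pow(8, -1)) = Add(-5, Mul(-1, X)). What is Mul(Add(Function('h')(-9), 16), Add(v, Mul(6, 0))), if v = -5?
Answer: -240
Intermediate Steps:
Function('h')(X) = Add(-40, Mul(-8, X)) (Function('h')(X) = Mul(8, Add(-5, Mul(-1, X))) = Add(-40, Mul(-8, X)))
Mul(Add(Function('h')(-9), 16), Add(v, Mul(6, 0))) = Mul(Add(Add(-40, Mul(-8, -9)), 16), Add(-5, Mul(6, 0))) = Mul(Add(Add(-40, 72), 16), Add(-5, 0)) = Mul(Add(32, 16), -5) = Mul(48, -5) = -240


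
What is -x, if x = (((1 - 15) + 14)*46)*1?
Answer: 0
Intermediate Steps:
x = 0 (x = ((-14 + 14)*46)*1 = (0*46)*1 = 0*1 = 0)
-x = -1*0 = 0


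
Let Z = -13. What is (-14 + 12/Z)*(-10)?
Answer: 1940/13 ≈ 149.23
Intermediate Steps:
(-14 + 12/Z)*(-10) = (-14 + 12/(-13))*(-10) = (-14 + 12*(-1/13))*(-10) = (-14 - 12/13)*(-10) = -194/13*(-10) = 1940/13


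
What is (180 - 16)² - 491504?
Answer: -464608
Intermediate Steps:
(180 - 16)² - 491504 = 164² - 491504 = 26896 - 491504 = -464608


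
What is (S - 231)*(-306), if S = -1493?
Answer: 527544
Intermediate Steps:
(S - 231)*(-306) = (-1493 - 231)*(-306) = -1724*(-306) = 527544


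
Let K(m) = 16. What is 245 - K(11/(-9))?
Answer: 229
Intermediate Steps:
245 - K(11/(-9)) = 245 - 1*16 = 245 - 16 = 229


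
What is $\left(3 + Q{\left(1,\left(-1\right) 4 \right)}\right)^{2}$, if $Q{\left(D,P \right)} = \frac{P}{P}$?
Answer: $16$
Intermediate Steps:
$Q{\left(D,P \right)} = 1$
$\left(3 + Q{\left(1,\left(-1\right) 4 \right)}\right)^{2} = \left(3 + 1\right)^{2} = 4^{2} = 16$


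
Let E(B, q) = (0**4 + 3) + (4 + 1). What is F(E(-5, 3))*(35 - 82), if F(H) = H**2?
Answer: -3008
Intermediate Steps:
E(B, q) = 8 (E(B, q) = (0 + 3) + 5 = 3 + 5 = 8)
F(E(-5, 3))*(35 - 82) = 8**2*(35 - 82) = 64*(-47) = -3008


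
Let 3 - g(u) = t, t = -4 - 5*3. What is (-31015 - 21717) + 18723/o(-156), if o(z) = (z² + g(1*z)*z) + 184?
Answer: -1111993693/21088 ≈ -52731.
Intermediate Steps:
t = -19 (t = -4 - 15 = -19)
g(u) = 22 (g(u) = 3 - 1*(-19) = 3 + 19 = 22)
o(z) = 184 + z² + 22*z (o(z) = (z² + 22*z) + 184 = 184 + z² + 22*z)
(-31015 - 21717) + 18723/o(-156) = (-31015 - 21717) + 18723/(184 + (-156)² + 22*(-156)) = -52732 + 18723/(184 + 24336 - 3432) = -52732 + 18723/21088 = -1111993693/21088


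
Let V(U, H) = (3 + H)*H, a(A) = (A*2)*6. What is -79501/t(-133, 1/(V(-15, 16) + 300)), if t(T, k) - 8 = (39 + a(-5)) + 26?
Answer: -79501/13 ≈ -6115.5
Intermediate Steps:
a(A) = 12*A (a(A) = (2*A)*6 = 12*A)
V(U, H) = H*(3 + H)
t(T, k) = 13 (t(T, k) = 8 + ((39 + 12*(-5)) + 26) = 8 + ((39 - 60) + 26) = 8 + (-21 + 26) = 8 + 5 = 13)
-79501/t(-133, 1/(V(-15, 16) + 300)) = -79501/13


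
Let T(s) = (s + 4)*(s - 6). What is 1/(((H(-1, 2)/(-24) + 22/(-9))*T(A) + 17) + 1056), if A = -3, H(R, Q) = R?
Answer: 8/8757 ≈ 0.00091355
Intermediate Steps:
T(s) = (-6 + s)*(4 + s) (T(s) = (4 + s)*(-6 + s) = (-6 + s)*(4 + s))
1/(((H(-1, 2)/(-24) + 22/(-9))*T(A) + 17) + 1056) = 1/(((-1/(-24) + 22/(-9))*(-24 + (-3)² - 2*(-3)) + 17) + 1056) = 1/(((-1*(-1/24) + 22*(-⅑))*(-24 + 9 + 6) + 17) + 1056) = 1/(((1/24 - 22/9)*(-9) + 17) + 1056) = 1/((-173/72*(-9) + 17) + 1056) = 1/((173/8 + 17) + 1056) = 1/(309/8 + 1056) = 1/(8757/8) = 8/8757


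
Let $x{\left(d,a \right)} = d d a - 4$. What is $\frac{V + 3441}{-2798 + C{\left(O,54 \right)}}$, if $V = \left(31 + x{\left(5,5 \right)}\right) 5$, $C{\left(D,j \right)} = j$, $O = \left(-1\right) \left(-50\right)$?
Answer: $- \frac{4201}{2744} \approx -1.531$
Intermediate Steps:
$O = 50$
$x{\left(d,a \right)} = -4 + a d^{2}$ ($x{\left(d,a \right)} = d^{2} a - 4 = a d^{2} - 4 = -4 + a d^{2}$)
$V = 760$ ($V = \left(31 - \left(4 - 5 \cdot 5^{2}\right)\right) 5 = \left(31 + \left(-4 + 5 \cdot 25\right)\right) 5 = \left(31 + \left(-4 + 125\right)\right) 5 = \left(31 + 121\right) 5 = 152 \cdot 5 = 760$)
$\frac{V + 3441}{-2798 + C{\left(O,54 \right)}} = \frac{760 + 3441}{-2798 + 54} = \frac{4201}{-2744} = 4201 \left(- \frac{1}{2744}\right) = - \frac{4201}{2744}$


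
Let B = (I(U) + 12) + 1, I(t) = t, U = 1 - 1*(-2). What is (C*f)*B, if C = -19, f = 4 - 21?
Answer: 5168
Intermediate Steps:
U = 3 (U = 1 + 2 = 3)
f = -17
B = 16 (B = (3 + 12) + 1 = 15 + 1 = 16)
(C*f)*B = -19*(-17)*16 = 323*16 = 5168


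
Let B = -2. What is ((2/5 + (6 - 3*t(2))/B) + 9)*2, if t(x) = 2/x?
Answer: 79/5 ≈ 15.800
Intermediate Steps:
((2/5 + (6 - 3*t(2))/B) + 9)*2 = ((2/5 + (6 - 6/2)/(-2)) + 9)*2 = ((2*(⅕) + (6 - 6/2)*(-½)) + 9)*2 = ((⅖ + (6 - 3*1)*(-½)) + 9)*2 = ((⅖ + (6 - 3)*(-½)) + 9)*2 = ((⅖ + 3*(-½)) + 9)*2 = ((⅖ - 3/2) + 9)*2 = (-11/10 + 9)*2 = (79/10)*2 = 79/5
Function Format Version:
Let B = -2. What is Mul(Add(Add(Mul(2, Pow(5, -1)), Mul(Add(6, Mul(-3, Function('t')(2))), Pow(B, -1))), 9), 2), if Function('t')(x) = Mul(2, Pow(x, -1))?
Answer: Rational(79, 5) ≈ 15.800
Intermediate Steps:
Mul(Add(Add(Mul(2, Pow(5, -1)), Mul(Add(6, Mul(-3, Function('t')(2))), Pow(B, -1))), 9), 2) = Mul(Add(Add(Mul(2, Pow(5, -1)), Mul(Add(6, Mul(-3, Mul(2, Pow(2, -1)))), Pow(-2, -1))), 9), 2) = Mul(Add(Add(Mul(2, Rational(1, 5)), Mul(Add(6, Mul(-3, Mul(2, Rational(1, 2)))), Rational(-1, 2))), 9), 2) = Mul(Add(Add(Rational(2, 5), Mul(Add(6, Mul(-3, 1)), Rational(-1, 2))), 9), 2) = Mul(Add(Add(Rational(2, 5), Mul(Add(6, -3), Rational(-1, 2))), 9), 2) = Mul(Add(Add(Rational(2, 5), Mul(3, Rational(-1, 2))), 9), 2) = Mul(Add(Add(Rational(2, 5), Rational(-3, 2)), 9), 2) = Mul(Add(Rational(-11, 10), 9), 2) = Mul(Rational(79, 10), 2) = Rational(79, 5)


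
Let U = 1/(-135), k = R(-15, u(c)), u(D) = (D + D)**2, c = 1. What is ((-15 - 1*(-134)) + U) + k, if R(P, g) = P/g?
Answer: 62231/540 ≈ 115.24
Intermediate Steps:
u(D) = 4*D**2 (u(D) = (2*D)**2 = 4*D**2)
k = -15/4 (k = -15/(4*1**2) = -15/(4*1) = -15/4 ≈ -3.7500)
U = -1/135 ≈ -0.0074074
((-15 - 1*(-134)) + U) + k = ((-15 - 1*(-134)) - 1/135) - 15/4 = ((-15 + 134) - 1/135) - 15/4 = (119 - 1/135) - 15/4 = 16064/135 - 15/4 = 62231/540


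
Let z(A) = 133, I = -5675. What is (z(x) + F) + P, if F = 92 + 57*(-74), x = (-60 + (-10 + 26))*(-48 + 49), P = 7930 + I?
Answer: -1738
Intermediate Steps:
P = 2255 (P = 7930 - 5675 = 2255)
x = -44 (x = (-60 + 16)*1 = -44*1 = -44)
F = -4126 (F = 92 - 4218 = -4126)
(z(x) + F) + P = (133 - 4126) + 2255 = -3993 + 2255 = -1738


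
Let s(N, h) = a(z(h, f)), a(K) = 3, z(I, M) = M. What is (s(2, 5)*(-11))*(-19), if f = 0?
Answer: 627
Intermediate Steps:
s(N, h) = 3
(s(2, 5)*(-11))*(-19) = (3*(-11))*(-19) = -33*(-19) = 627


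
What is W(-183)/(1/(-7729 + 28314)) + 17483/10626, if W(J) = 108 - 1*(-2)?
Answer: 24061000583/10626 ≈ 2.2644e+6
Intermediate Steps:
W(J) = 110 (W(J) = 108 + 2 = 110)
W(-183)/(1/(-7729 + 28314)) + 17483/10626 = 110/(1/(-7729 + 28314)) + 17483/10626 = 110/(1/20585) + 17483*(1/10626) = 110/(1/20585) + 17483/10626 = 110*20585 + 17483/10626 = 2264350 + 17483/10626 = 24061000583/10626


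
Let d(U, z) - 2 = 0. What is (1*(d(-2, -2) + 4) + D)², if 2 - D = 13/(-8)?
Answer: 5929/64 ≈ 92.641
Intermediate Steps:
D = 29/8 (D = 2 - 13/(-8) = 2 - 13*(-1)/8 = 2 - 1*(-13/8) = 2 + 13/8 = 29/8 ≈ 3.6250)
d(U, z) = 2 (d(U, z) = 2 + 0 = 2)
(1*(d(-2, -2) + 4) + D)² = (1*(2 + 4) + 29/8)² = (1*6 + 29/8)² = (6 + 29/8)² = (77/8)² = 5929/64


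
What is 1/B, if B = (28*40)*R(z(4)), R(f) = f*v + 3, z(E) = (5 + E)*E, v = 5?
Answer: 1/204960 ≈ 4.8790e-6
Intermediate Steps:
z(E) = E*(5 + E)
R(f) = 3 + 5*f (R(f) = f*5 + 3 = 5*f + 3 = 3 + 5*f)
B = 204960 (B = (28*40)*(3 + 5*(4*(5 + 4))) = 1120*(3 + 5*(4*9)) = 1120*(3 + 5*36) = 1120*(3 + 180) = 1120*183 = 204960)
1/B = 1/204960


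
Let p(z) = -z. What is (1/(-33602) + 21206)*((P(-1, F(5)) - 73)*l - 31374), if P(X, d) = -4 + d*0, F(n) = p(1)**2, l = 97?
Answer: -27678123879273/33602 ≈ -8.2370e+8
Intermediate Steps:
F(n) = 1 (F(n) = (-1*1)**2 = (-1)**2 = 1)
P(X, d) = -4 (P(X, d) = -4 + 0 = -4)
(1/(-33602) + 21206)*((P(-1, F(5)) - 73)*l - 31374) = (1/(-33602) + 21206)*((-4 - 73)*97 - 31374) = (-1/33602 + 21206)*(-77*97 - 31374) = 712564011*(-7469 - 31374)/33602 = (712564011/33602)*(-38843) = -27678123879273/33602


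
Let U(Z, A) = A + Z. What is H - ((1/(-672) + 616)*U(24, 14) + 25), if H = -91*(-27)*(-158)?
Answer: -138310685/336 ≈ -4.1164e+5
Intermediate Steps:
H = -388206 (H = 2457*(-158) = -388206)
H - ((1/(-672) + 616)*U(24, 14) + 25) = -388206 - ((1/(-672) + 616)*(14 + 24) + 25) = -388206 - ((-1/672 + 616)*38 + 25) = -388206 - ((413951/672)*38 + 25) = -388206 - (7865069/336 + 25) = -388206 - 1*7873469/336 = -388206 - 7873469/336 = -138310685/336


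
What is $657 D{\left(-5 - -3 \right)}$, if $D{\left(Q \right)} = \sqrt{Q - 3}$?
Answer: $657 i \sqrt{5} \approx 1469.1 i$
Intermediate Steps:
$D{\left(Q \right)} = \sqrt{-3 + Q}$
$657 D{\left(-5 - -3 \right)} = 657 \sqrt{-3 - 2} = 657 \sqrt{-5} = 657 i \sqrt{5}$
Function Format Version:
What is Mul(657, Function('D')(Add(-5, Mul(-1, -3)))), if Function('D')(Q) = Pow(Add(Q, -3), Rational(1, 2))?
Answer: Mul(657, I, Pow(5, Rational(1, 2))) ≈ Mul(1469.1, I)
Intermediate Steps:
Function('D')(Q) = Pow(Add(-3, Q), Rational(1, 2))
Mul(657, Function('D')(Add(-5, Mul(-1, -3)))) = Mul(657, Pow(Add(-3, Add(-5, Mul(-1, -3))), Rational(1, 2))) = Mul(657, Pow(Add(-3, Add(-5, 3)), Rational(1, 2))) = Mul(657, Pow(Add(-3, -2), Rational(1, 2))) = Mul(657, Pow(-5, Rational(1, 2))) = Mul(657, Mul(I, Pow(5, Rational(1, 2)))) = Mul(657, I, Pow(5, Rational(1, 2)))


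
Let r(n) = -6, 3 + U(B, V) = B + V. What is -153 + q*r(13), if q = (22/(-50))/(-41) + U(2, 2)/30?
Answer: -157096/1025 ≈ -153.26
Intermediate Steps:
U(B, V) = -3 + B + V (U(B, V) = -3 + (B + V) = -3 + B + V)
q = 271/6150 (q = (22/(-50))/(-41) + (-3 + 2 + 2)/30 = (22*(-1/50))*(-1/41) + 1*(1/30) = -11/25*(-1/41) + 1/30 = 11/1025 + 1/30 = 271/6150 ≈ 0.044065)
-153 + q*r(13) = -153 + (271/6150)*(-6) = -153 - 271/1025 = -157096/1025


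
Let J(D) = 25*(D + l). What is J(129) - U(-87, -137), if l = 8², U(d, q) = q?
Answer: 4962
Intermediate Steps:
l = 64
J(D) = 1600 + 25*D (J(D) = 25*(D + 64) = 25*(64 + D) = 1600 + 25*D)
J(129) - U(-87, -137) = (1600 + 25*129) - 1*(-137) = (1600 + 3225) + 137 = 4825 + 137 = 4962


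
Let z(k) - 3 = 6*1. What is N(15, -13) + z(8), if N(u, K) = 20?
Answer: 29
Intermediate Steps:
z(k) = 9 (z(k) = 3 + 6*1 = 3 + 6 = 9)
N(15, -13) + z(8) = 20 + 9 = 29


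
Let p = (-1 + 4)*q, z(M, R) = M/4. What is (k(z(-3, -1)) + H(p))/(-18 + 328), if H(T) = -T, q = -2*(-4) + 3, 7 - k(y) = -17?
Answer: -9/310 ≈ -0.029032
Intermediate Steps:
z(M, R) = M/4 (z(M, R) = M*(¼) = M/4)
k(y) = 24 (k(y) = 7 - 1*(-17) = 7 + 17 = 24)
q = 11 (q = 8 + 3 = 11)
p = 33 (p = (-1 + 4)*11 = 3*11 = 33)
(k(z(-3, -1)) + H(p))/(-18 + 328) = (24 - 1*33)/(-18 + 328) = (24 - 33)/310 = -9*1/310 = -9/310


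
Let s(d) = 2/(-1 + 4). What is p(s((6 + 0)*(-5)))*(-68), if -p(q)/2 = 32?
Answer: 4352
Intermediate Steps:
s(d) = ⅔ (s(d) = 2/3 = 2*(⅓) = ⅔)
p(q) = -64 (p(q) = -2*32 = -64)
p(s((6 + 0)*(-5)))*(-68) = -64*(-68) = 4352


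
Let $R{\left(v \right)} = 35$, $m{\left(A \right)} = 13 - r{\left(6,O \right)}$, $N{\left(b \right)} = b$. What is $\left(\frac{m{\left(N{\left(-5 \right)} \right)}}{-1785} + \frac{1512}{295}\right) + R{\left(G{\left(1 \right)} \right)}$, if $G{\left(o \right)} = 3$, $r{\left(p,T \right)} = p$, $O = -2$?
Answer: $\frac{603628}{15045} \approx 40.122$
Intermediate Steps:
$m{\left(A \right)} = 7$ ($m{\left(A \right)} = 13 - 6 = 7$)
$\left(\frac{m{\left(N{\left(-5 \right)} \right)}}{-1785} + \frac{1512}{295}\right) + R{\left(G{\left(1 \right)} \right)} = \left(\frac{7}{-1785} + \frac{1512}{295}\right) + 35 = \left(7 \left(- \frac{1}{1785}\right) + 1512 \cdot \frac{1}{295}\right) + 35 = \left(- \frac{1}{255} + \frac{1512}{295}\right) + 35 = \frac{77053}{15045} + 35 = \frac{603628}{15045}$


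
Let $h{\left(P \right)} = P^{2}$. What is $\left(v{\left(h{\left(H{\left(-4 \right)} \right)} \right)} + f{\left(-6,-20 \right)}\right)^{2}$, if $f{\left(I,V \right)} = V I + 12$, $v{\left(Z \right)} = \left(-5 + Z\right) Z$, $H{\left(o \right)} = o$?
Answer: $94864$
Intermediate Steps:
$v{\left(Z \right)} = Z \left(-5 + Z\right)$
$f{\left(I,V \right)} = 12 + I V$ ($f{\left(I,V \right)} = I V + 12 = 12 + I V$)
$\left(v{\left(h{\left(H{\left(-4 \right)} \right)} \right)} + f{\left(-6,-20 \right)}\right)^{2} = \left(\left(-4\right)^{2} \left(-5 + \left(-4\right)^{2}\right) + \left(12 - -120\right)\right)^{2} = \left(16 \left(-5 + 16\right) + \left(12 + 120\right)\right)^{2} = \left(16 \cdot 11 + 132\right)^{2} = \left(176 + 132\right)^{2} = 308^{2} = 94864$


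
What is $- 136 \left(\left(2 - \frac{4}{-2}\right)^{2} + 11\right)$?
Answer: $-3672$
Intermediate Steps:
$- 136 \left(\left(2 - \frac{4}{-2}\right)^{2} + 11\right) = - 136 \left(\left(2 - -2\right)^{2} + 11\right) = - 136 \left(\left(2 + 2\right)^{2} + 11\right) = - 136 \left(4^{2} + 11\right) = - 136 \left(16 + 11\right) = \left(-136\right) 27 = -3672$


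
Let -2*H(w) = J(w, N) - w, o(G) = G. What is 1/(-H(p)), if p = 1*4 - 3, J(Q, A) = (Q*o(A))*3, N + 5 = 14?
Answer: 1/13 ≈ 0.076923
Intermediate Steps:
N = 9 (N = -5 + 14 = 9)
J(Q, A) = 3*A*Q (J(Q, A) = (Q*A)*3 = (A*Q)*3 = 3*A*Q)
p = 1 (p = 4 - 3 = 1)
H(w) = -13*w (H(w) = -(3*9*w - w)/2 = -(27*w - w)/2 = -13*w)
1/(-H(p)) = 1/(-(-13)) = 1/(-1*(-13)) = 1/13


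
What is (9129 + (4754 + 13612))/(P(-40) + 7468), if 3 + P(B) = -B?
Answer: 5499/1501 ≈ 3.6636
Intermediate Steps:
P(B) = -3 - B
(9129 + (4754 + 13612))/(P(-40) + 7468) = (9129 + (4754 + 13612))/((-3 - 1*(-40)) + 7468) = (9129 + 18366)/((-3 + 40) + 7468) = 27495/(37 + 7468) = 27495/7505 = 27495*(1/7505) = 5499/1501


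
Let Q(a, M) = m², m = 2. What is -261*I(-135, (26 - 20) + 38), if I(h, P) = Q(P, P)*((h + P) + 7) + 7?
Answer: 85869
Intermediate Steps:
Q(a, M) = 4 (Q(a, M) = 2² = 4)
I(h, P) = 35 + 4*P + 4*h (I(h, P) = 4*((h + P) + 7) + 7 = 4*((P + h) + 7) + 7 = 4*(7 + P + h) + 7 = (28 + 4*P + 4*h) + 7 = 35 + 4*P + 4*h)
-261*I(-135, (26 - 20) + 38) = -261*(35 + 4*((26 - 20) + 38) + 4*(-135)) = -261*(35 + 4*(6 + 38) - 540) = -261*(35 + 4*44 - 540) = -261*(35 + 176 - 540) = -261*(-329) = 85869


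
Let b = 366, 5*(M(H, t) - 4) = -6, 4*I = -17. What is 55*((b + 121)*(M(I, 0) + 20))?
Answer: 610698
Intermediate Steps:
I = -17/4 (I = (¼)*(-17) = -17/4 ≈ -4.2500)
M(H, t) = 14/5 (M(H, t) = 4 + (⅕)*(-6) = 4 - 6/5 = 14/5)
55*((b + 121)*(M(I, 0) + 20)) = 55*((366 + 121)*(14/5 + 20)) = 55*(487*(114/5)) = 55*(55518/5) = 610698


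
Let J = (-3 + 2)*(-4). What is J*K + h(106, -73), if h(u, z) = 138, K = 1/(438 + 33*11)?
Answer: 110542/801 ≈ 138.00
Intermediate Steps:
K = 1/801 (K = 1/(438 + 363) = 1/801 ≈ 0.0012484)
J = 4 (J = -1*(-4) = 4)
J*K + h(106, -73) = 4*(1/801) + 138 = 4/801 + 138 = 110542/801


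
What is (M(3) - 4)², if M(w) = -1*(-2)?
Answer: 4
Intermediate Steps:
M(w) = 2
(M(3) - 4)² = (2 - 4)² = (-2)² = 4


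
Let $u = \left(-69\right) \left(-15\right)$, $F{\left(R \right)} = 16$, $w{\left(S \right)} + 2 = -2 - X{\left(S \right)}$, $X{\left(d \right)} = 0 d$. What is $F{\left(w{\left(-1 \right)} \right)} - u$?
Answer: $-1019$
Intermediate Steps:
$X{\left(d \right)} = 0$
$w{\left(S \right)} = -4$ ($w{\left(S \right)} = -2 - 2 = -4$)
$u = 1035$
$F{\left(w{\left(-1 \right)} \right)} - u = 16 - 1035 = -1019$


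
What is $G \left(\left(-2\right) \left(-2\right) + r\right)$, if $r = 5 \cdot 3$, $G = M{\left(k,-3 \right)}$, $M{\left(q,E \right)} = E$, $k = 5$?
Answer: $-57$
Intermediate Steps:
$G = -3$
$r = 15$
$G \left(\left(-2\right) \left(-2\right) + r\right) = - 3 \left(\left(-2\right) \left(-2\right) + 15\right) = - 3 \left(4 + 15\right) = \left(-3\right) 19 = -57$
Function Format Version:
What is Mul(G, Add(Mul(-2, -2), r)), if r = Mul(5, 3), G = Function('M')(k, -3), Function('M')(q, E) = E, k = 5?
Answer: -57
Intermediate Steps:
G = -3
r = 15
Mul(G, Add(Mul(-2, -2), r)) = Mul(-3, Add(Mul(-2, -2), 15)) = Mul(-3, Add(4, 15)) = Mul(-3, 19) = -57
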